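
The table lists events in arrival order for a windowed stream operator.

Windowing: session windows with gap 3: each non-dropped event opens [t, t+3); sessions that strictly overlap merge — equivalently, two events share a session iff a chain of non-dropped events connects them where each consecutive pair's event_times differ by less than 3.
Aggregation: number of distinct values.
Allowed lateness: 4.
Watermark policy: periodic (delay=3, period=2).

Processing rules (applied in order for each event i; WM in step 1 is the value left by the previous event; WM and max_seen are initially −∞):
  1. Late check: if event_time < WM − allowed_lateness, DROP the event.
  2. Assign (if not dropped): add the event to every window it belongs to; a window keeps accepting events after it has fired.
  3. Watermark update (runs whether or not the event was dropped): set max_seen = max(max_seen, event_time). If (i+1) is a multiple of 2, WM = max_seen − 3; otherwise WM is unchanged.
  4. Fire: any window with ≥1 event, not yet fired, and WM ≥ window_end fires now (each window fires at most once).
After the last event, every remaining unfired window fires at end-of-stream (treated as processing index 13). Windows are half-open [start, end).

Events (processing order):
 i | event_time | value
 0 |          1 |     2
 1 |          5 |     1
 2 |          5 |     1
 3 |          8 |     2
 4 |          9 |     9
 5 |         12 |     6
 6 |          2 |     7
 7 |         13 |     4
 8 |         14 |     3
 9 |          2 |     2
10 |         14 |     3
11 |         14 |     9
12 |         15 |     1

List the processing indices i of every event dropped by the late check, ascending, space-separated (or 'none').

i=0 t=1 v=2: → [1,4); WM=−∞
i=1 t=5 v=1: → [5,8); WM=2
i=2 t=5 v=1: → [5,8); WM=2
i=3 t=8 v=2: → [8,11); WM=5
i=4 t=9 v=9: → [8,12); WM=5
i=5 t=12 v=6: → [12,15); WM=9
i=6 t=2 v=7: DROP (t<9-4); WM=9
i=7 t=13 v=4: → [12,16); WM=10
i=8 t=14 v=3: → [12,17); WM=10
i=9 t=2 v=2: DROP (t<10-4); WM=11
i=10 t=14 v=3: → [12,17); WM=11
i=11 t=14 v=9: → [12,17); WM=11
i=12 t=15 v=1: → [12,18); WM=11

6 9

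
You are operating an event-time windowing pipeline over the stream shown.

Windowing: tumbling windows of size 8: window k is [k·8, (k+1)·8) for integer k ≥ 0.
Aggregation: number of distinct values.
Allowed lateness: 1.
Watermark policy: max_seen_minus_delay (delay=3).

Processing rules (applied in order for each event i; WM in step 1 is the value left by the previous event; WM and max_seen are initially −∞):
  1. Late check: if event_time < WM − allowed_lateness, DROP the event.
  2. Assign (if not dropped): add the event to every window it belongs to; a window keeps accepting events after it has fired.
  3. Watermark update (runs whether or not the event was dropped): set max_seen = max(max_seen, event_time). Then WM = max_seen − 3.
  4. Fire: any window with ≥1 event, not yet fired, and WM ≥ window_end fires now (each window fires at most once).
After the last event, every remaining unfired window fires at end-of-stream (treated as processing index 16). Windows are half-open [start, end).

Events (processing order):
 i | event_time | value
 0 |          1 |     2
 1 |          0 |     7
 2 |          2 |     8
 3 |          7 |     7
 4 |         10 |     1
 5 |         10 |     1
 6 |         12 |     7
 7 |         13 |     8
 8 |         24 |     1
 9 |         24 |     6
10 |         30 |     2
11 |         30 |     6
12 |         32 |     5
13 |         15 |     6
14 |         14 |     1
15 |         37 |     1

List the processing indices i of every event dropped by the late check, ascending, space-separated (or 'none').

i=0 t=1 v=2: → [0,8); WM=-2
i=1 t=0 v=7: → [0,8); WM=-2
i=2 t=2 v=8: → [0,8); WM=-1
i=3 t=7 v=7: → [0,8); WM=4
i=4 t=10 v=1: → [8,16); WM=7
i=5 t=10 v=1: → [8,16); WM=7
i=6 t=12 v=7: → [8,16); WM=9; [0,8) fires=3
i=7 t=13 v=8: → [8,16); WM=10
i=8 t=24 v=1: → [24,32); WM=21; [8,16) fires=3
i=9 t=24 v=6: → [24,32); WM=21
i=10 t=30 v=2: → [24,32); WM=27
i=11 t=30 v=6: → [24,32); WM=27
i=12 t=32 v=5: → [32,40); WM=29
i=13 t=15 v=6: DROP (t<29-1); WM=29
i=14 t=14 v=1: DROP (t<29-1); WM=29
i=15 t=37 v=1: → [32,40); WM=34; [24,32) fires=3

13 14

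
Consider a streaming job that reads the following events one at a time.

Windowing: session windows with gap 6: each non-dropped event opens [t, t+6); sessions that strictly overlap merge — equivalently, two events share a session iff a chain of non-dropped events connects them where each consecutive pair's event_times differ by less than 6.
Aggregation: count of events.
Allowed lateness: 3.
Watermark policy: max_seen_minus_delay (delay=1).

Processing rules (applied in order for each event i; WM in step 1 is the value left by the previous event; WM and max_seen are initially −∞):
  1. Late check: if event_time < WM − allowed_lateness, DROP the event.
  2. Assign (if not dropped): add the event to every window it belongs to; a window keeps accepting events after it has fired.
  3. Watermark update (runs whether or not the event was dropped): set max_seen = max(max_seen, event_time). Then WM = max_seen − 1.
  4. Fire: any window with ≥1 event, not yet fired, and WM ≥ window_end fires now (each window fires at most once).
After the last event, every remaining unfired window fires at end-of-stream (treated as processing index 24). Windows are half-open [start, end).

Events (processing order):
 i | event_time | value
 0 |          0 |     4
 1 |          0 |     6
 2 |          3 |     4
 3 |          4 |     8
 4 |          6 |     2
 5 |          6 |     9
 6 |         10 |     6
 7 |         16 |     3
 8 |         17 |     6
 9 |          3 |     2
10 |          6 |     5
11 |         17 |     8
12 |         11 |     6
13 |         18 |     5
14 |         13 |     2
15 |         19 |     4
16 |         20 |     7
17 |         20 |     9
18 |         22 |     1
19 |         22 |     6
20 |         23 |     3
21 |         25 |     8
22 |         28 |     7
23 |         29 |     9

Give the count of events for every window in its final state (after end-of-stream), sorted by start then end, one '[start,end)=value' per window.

[0,16)=7 [16,35)=13

i=0 t=0 v=4: → [0,6); WM=-1
i=1 t=0 v=6: → [0,6); WM=-1
i=2 t=3 v=4: → [0,9); WM=2
i=3 t=4 v=8: → [0,10); WM=3
i=4 t=6 v=2: → [0,12); WM=5
i=5 t=6 v=9: → [0,12); WM=5
i=6 t=10 v=6: → [0,16); WM=9
i=7 t=16 v=3: → [16,22); WM=15
i=8 t=17 v=6: → [16,23); WM=16
i=9 t=3 v=2: DROP (t<16-3); WM=16
i=10 t=6 v=5: DROP (t<16-3); WM=16
i=11 t=17 v=8: → [16,23); WM=16
i=12 t=11 v=6: DROP (t<16-3); WM=16
i=13 t=18 v=5: → [16,24); WM=17
i=14 t=13 v=2: DROP (t<17-3); WM=17
i=15 t=19 v=4: → [16,25); WM=18
i=16 t=20 v=7: → [16,26); WM=19
i=17 t=20 v=9: → [16,26); WM=19
i=18 t=22 v=1: → [16,28); WM=21
i=19 t=22 v=6: → [16,28); WM=21
i=20 t=23 v=3: → [16,29); WM=22
i=21 t=25 v=8: → [16,31); WM=24
i=22 t=28 v=7: → [16,34); WM=27
i=23 t=29 v=9: → [16,35); WM=28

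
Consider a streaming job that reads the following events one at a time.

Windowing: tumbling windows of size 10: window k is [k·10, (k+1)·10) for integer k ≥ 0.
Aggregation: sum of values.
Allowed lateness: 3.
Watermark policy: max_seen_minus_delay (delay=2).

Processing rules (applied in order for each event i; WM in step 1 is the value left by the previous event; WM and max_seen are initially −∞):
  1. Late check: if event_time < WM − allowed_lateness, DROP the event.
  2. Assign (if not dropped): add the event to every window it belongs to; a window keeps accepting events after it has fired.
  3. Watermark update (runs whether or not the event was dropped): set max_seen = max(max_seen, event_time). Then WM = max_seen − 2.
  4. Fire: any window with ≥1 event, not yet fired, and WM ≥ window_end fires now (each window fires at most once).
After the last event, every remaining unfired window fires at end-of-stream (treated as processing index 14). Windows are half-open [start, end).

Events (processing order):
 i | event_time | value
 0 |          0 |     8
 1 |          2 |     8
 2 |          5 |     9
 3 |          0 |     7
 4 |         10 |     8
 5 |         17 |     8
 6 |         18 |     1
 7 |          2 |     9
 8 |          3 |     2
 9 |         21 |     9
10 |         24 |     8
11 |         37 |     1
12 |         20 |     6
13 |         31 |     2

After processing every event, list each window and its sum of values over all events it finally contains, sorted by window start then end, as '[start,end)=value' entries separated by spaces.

[0,10)=32 [10,20)=17 [20,30)=17 [30,40)=1

i=0 t=0 v=8: → [0,10); WM=-2
i=1 t=2 v=8: → [0,10); WM=0
i=2 t=5 v=9: → [0,10); WM=3
i=3 t=0 v=7: → [0,10); WM=3
i=4 t=10 v=8: → [10,20); WM=8
i=5 t=17 v=8: → [10,20); WM=15; [0,10) fires=32
i=6 t=18 v=1: → [10,20); WM=16
i=7 t=2 v=9: DROP (t<16-3); WM=16
i=8 t=3 v=2: DROP (t<16-3); WM=16
i=9 t=21 v=9: → [20,30); WM=19
i=10 t=24 v=8: → [20,30); WM=22; [10,20) fires=17
i=11 t=37 v=1: → [30,40); WM=35; [20,30) fires=17
i=12 t=20 v=6: DROP (t<35-3); WM=35
i=13 t=31 v=2: DROP (t<35-3); WM=35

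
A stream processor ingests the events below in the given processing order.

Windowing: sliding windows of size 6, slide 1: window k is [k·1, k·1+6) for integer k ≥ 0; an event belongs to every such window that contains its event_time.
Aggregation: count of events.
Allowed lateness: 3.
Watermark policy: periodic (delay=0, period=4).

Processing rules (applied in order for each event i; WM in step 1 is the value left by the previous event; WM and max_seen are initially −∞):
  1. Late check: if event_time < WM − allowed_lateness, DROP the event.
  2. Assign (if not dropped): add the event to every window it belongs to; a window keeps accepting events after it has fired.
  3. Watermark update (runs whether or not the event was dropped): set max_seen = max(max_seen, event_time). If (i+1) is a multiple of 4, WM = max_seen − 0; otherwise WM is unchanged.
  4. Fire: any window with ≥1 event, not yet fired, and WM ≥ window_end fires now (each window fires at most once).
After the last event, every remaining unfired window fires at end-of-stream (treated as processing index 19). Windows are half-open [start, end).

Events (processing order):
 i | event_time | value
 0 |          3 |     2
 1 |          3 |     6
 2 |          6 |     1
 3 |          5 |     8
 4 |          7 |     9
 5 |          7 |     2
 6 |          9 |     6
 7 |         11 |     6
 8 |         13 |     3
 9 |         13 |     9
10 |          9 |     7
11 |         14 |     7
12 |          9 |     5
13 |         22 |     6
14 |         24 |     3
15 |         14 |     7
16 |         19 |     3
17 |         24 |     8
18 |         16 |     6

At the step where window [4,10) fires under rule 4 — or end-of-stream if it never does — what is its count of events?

i=0 t=3 v=2: → [3,9),[2,8),[1,7),[0,6); WM=−∞
i=1 t=3 v=6: → [3,9),[2,8),[1,7),[0,6); WM=−∞
i=2 t=6 v=1: → [6,12),[5,11),[4,10),[3,9),[2,8),[1,7); WM=−∞
i=3 t=5 v=8: → [5,11),[4,10),[3,9),[2,8),[1,7),[0,6); WM=6; [0,6) fires=3
i=4 t=7 v=9: → [7,13),[6,12),[5,11),[4,10),[3,9),[2,8); WM=6
i=5 t=7 v=2: → [7,13),[6,12),[5,11),[4,10),[3,9),[2,8); WM=6
i=6 t=9 v=6: → [9,15),[8,14),[7,13),[6,12),[5,11),[4,10); WM=6
i=7 t=11 v=6: → [11,17),[10,16),[9,15),[8,14),[7,13),[6,12); WM=11; [1,7) fires=4 [2,8) fires=6 [3,9) fires=6 [4,10) fires=5 [5,11) fires=5
i=8 t=13 v=3: → [13,19),[12,18),[11,17),[10,16),[9,15),[8,14); WM=11
i=9 t=13 v=9: → [13,19),[12,18),[11,17),[10,16),[9,15),[8,14); WM=11
i=10 t=9 v=7: → [9,15),[8,14),[7,13),[6,12),[5,11),[4,10); WM=11
i=11 t=14 v=7: → [14,20),[13,19),[12,18),[11,17),[10,16),[9,15); WM=14; [6,12) fires=6 [7,13) fires=5 [8,14) fires=5
i=12 t=9 v=5: DROP (t<14-3); WM=14
i=13 t=22 v=6: → [22,28),[21,27),[20,26),[19,25),[18,24),[17,23); WM=14
i=14 t=24 v=3: → [24,30),[23,29),[22,28),[21,27),[20,26),[19,25); WM=14
i=15 t=14 v=7: → [14,20),[13,19),[12,18),[11,17),[10,16),[9,15); WM=24; [9,15) fires=7 [10,16) fires=5 [11,17) fires=5 [12,18) fires=4 [13,19) fires=4 [14,20) fires=2 [17,23) fires=1 [18,24) fires=1
i=16 t=19 v=3: DROP (t<24-3); WM=24
i=17 t=24 v=8: → [24,30),[23,29),[22,28),[21,27),[20,26),[19,25); WM=24
i=18 t=16 v=6: DROP (t<24-3); WM=24

5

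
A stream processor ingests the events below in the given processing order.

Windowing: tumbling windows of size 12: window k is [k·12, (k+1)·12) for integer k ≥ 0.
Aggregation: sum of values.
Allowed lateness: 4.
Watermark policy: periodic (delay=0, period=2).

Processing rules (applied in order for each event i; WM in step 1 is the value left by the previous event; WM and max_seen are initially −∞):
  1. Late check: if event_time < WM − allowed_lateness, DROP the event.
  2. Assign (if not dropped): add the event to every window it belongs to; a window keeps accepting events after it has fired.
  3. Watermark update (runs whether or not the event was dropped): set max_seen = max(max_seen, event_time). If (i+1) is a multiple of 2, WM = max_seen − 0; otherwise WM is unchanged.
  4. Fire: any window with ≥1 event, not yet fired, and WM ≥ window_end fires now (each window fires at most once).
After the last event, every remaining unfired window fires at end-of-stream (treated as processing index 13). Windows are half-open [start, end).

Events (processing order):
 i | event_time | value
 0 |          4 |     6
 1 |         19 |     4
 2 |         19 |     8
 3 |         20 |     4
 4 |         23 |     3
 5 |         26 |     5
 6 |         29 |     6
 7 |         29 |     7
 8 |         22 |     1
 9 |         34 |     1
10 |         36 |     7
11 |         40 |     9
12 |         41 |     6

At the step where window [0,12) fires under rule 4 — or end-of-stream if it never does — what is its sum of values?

6

i=0 t=4 v=6: → [0,12); WM=−∞
i=1 t=19 v=4: → [12,24); WM=19; [0,12) fires=6
i=2 t=19 v=8: → [12,24); WM=19
i=3 t=20 v=4: → [12,24); WM=20
i=4 t=23 v=3: → [12,24); WM=20
i=5 t=26 v=5: → [24,36); WM=26; [12,24) fires=19
i=6 t=29 v=6: → [24,36); WM=26
i=7 t=29 v=7: → [24,36); WM=29
i=8 t=22 v=1: DROP (t<29-4); WM=29
i=9 t=34 v=1: → [24,36); WM=34
i=10 t=36 v=7: → [36,48); WM=34
i=11 t=40 v=9: → [36,48); WM=40; [24,36) fires=19
i=12 t=41 v=6: → [36,48); WM=40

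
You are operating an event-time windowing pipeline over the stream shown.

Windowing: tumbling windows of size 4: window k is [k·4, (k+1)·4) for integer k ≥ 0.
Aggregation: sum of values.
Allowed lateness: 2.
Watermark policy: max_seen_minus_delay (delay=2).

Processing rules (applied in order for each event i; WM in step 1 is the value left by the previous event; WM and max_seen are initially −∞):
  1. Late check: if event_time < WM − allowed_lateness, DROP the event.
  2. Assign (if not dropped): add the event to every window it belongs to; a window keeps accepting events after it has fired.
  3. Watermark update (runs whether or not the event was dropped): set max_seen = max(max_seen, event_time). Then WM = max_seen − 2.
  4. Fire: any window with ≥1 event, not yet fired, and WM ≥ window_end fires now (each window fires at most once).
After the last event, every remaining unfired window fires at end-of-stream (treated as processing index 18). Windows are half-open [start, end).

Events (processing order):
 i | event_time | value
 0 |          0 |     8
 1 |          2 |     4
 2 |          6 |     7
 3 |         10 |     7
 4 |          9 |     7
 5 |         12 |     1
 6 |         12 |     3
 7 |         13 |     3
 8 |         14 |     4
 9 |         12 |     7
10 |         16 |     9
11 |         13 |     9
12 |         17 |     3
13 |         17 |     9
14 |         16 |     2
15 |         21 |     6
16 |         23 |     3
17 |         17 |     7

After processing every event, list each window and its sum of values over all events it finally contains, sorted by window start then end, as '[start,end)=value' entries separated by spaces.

[0,4)=12 [4,8)=7 [8,12)=14 [12,16)=27 [16,20)=23 [20,24)=9

i=0 t=0 v=8: → [0,4); WM=-2
i=1 t=2 v=4: → [0,4); WM=0
i=2 t=6 v=7: → [4,8); WM=4; [0,4) fires=12
i=3 t=10 v=7: → [8,12); WM=8; [4,8) fires=7
i=4 t=9 v=7: → [8,12); WM=8
i=5 t=12 v=1: → [12,16); WM=10
i=6 t=12 v=3: → [12,16); WM=10
i=7 t=13 v=3: → [12,16); WM=11
i=8 t=14 v=4: → [12,16); WM=12; [8,12) fires=14
i=9 t=12 v=7: → [12,16); WM=12
i=10 t=16 v=9: → [16,20); WM=14
i=11 t=13 v=9: → [12,16); WM=14
i=12 t=17 v=3: → [16,20); WM=15
i=13 t=17 v=9: → [16,20); WM=15
i=14 t=16 v=2: → [16,20); WM=15
i=15 t=21 v=6: → [20,24); WM=19; [12,16) fires=27
i=16 t=23 v=3: → [20,24); WM=21; [16,20) fires=23
i=17 t=17 v=7: DROP (t<21-2); WM=21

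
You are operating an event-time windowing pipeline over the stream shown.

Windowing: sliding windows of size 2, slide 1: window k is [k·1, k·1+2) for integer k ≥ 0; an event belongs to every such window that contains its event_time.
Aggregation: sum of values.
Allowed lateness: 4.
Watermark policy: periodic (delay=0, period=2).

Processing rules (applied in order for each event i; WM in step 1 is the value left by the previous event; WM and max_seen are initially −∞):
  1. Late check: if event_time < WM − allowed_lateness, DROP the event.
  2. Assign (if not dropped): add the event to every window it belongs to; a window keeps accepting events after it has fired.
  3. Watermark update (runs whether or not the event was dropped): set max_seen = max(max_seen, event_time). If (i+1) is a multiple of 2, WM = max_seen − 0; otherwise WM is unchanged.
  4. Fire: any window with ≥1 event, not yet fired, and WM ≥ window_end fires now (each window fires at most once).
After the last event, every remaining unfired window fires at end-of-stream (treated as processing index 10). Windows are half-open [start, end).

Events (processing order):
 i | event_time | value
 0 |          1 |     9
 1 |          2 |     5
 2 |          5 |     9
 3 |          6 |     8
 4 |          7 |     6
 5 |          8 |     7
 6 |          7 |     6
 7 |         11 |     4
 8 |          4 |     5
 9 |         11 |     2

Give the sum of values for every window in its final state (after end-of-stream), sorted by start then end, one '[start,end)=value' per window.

[0,2)=9 [1,3)=14 [2,4)=5 [4,6)=9 [5,7)=17 [6,8)=20 [7,9)=19 [8,10)=7 [10,12)=6 [11,13)=6

i=0 t=1 v=9: → [1,3),[0,2); WM=−∞
i=1 t=2 v=5: → [2,4),[1,3); WM=2; [0,2) fires=9
i=2 t=5 v=9: → [5,7),[4,6); WM=2
i=3 t=6 v=8: → [6,8),[5,7); WM=6; [1,3) fires=14 [2,4) fires=5 [4,6) fires=9
i=4 t=7 v=6: → [7,9),[6,8); WM=6
i=5 t=8 v=7: → [8,10),[7,9); WM=8; [5,7) fires=17 [6,8) fires=14
i=6 t=7 v=6: → [7,9),[6,8); WM=8
i=7 t=11 v=4: → [11,13),[10,12); WM=11; [7,9) fires=19 [8,10) fires=7
i=8 t=4 v=5: DROP (t<11-4); WM=11
i=9 t=11 v=2: → [11,13),[10,12); WM=11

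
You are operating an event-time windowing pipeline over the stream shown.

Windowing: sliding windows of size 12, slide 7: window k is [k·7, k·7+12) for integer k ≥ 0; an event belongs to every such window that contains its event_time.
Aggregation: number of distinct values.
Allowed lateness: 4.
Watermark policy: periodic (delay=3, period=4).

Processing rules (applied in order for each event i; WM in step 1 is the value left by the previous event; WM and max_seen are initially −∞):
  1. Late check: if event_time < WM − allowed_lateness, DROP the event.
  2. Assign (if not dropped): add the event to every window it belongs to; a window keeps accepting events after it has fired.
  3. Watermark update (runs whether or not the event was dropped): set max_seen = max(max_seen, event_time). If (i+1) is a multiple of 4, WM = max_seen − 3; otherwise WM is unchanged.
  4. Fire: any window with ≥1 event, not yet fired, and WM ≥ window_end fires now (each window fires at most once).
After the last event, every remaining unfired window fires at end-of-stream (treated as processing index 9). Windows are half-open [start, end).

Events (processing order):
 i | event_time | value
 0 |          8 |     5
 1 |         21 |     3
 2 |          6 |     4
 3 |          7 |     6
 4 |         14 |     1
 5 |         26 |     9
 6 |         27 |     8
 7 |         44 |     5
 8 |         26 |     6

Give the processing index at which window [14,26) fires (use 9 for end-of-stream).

i=0 t=8 v=5: → [7,19),[0,12); WM=−∞
i=1 t=21 v=3: → [21,33),[14,26); WM=−∞
i=2 t=6 v=4: → [0,12); WM=−∞
i=3 t=7 v=6: → [7,19),[0,12); WM=18; [0,12) fires=3
i=4 t=14 v=1: → [14,26),[7,19); WM=18
i=5 t=26 v=9: → [21,33); WM=18
i=6 t=27 v=8: → [21,33); WM=18
i=7 t=44 v=5: → [42,54),[35,47); WM=41; [7,19) fires=3 [14,26) fires=2 [21,33) fires=3
i=8 t=26 v=6: DROP (t<41-4); WM=41

7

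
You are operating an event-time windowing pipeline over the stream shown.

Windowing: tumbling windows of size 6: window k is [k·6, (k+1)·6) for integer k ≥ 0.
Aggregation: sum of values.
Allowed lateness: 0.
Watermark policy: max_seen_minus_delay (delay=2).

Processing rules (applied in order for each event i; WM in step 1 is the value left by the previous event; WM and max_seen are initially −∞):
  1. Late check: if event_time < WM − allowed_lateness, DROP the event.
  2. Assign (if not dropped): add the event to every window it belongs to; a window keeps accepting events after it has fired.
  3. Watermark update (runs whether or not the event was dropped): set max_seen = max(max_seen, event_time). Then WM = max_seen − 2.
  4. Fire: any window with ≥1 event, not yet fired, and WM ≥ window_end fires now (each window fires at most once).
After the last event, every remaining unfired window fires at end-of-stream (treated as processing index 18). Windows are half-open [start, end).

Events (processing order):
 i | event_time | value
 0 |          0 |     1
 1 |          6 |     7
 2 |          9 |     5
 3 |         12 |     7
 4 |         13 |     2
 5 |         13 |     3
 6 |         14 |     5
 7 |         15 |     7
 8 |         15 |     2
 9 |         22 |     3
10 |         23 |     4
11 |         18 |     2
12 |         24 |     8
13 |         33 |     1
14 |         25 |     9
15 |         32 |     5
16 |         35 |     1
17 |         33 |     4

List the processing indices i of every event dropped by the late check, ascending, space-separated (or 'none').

i=0 t=0 v=1: → [0,6); WM=-2
i=1 t=6 v=7: → [6,12); WM=4
i=2 t=9 v=5: → [6,12); WM=7; [0,6) fires=1
i=3 t=12 v=7: → [12,18); WM=10
i=4 t=13 v=2: → [12,18); WM=11
i=5 t=13 v=3: → [12,18); WM=11
i=6 t=14 v=5: → [12,18); WM=12; [6,12) fires=12
i=7 t=15 v=7: → [12,18); WM=13
i=8 t=15 v=2: → [12,18); WM=13
i=9 t=22 v=3: → [18,24); WM=20; [12,18) fires=26
i=10 t=23 v=4: → [18,24); WM=21
i=11 t=18 v=2: DROP (t<21-0); WM=21
i=12 t=24 v=8: → [24,30); WM=22
i=13 t=33 v=1: → [30,36); WM=31; [18,24) fires=7 [24,30) fires=8
i=14 t=25 v=9: DROP (t<31-0); WM=31
i=15 t=32 v=5: → [30,36); WM=31
i=16 t=35 v=1: → [30,36); WM=33
i=17 t=33 v=4: → [30,36); WM=33

11 14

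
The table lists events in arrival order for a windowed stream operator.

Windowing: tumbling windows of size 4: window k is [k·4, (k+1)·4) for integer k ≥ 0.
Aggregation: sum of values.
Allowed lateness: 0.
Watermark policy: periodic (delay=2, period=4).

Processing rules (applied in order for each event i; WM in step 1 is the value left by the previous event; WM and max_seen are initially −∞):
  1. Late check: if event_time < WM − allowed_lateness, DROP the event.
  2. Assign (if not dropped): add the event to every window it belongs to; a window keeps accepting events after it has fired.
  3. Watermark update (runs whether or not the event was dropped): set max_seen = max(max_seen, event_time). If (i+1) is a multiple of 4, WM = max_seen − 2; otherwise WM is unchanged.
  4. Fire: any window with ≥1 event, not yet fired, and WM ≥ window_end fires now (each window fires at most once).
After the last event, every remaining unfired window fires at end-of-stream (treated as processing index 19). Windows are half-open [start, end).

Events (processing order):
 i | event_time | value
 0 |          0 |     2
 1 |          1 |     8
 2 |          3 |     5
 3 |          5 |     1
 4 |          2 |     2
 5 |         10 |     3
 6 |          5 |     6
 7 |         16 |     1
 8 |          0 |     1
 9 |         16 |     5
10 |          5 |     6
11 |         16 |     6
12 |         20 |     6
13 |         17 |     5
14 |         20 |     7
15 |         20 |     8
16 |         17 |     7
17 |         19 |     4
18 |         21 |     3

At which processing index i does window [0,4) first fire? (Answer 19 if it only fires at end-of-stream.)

7

i=0 t=0 v=2: → [0,4); WM=−∞
i=1 t=1 v=8: → [0,4); WM=−∞
i=2 t=3 v=5: → [0,4); WM=−∞
i=3 t=5 v=1: → [4,8); WM=3
i=4 t=2 v=2: DROP (t<3-0); WM=3
i=5 t=10 v=3: → [8,12); WM=3
i=6 t=5 v=6: → [4,8); WM=3
i=7 t=16 v=1: → [16,20); WM=14; [0,4) fires=15 [4,8) fires=7 [8,12) fires=3
i=8 t=0 v=1: DROP (t<14-0); WM=14
i=9 t=16 v=5: → [16,20); WM=14
i=10 t=5 v=6: DROP (t<14-0); WM=14
i=11 t=16 v=6: → [16,20); WM=14
i=12 t=20 v=6: → [20,24); WM=14
i=13 t=17 v=5: → [16,20); WM=14
i=14 t=20 v=7: → [20,24); WM=14
i=15 t=20 v=8: → [20,24); WM=18
i=16 t=17 v=7: DROP (t<18-0); WM=18
i=17 t=19 v=4: → [16,20); WM=18
i=18 t=21 v=3: → [20,24); WM=18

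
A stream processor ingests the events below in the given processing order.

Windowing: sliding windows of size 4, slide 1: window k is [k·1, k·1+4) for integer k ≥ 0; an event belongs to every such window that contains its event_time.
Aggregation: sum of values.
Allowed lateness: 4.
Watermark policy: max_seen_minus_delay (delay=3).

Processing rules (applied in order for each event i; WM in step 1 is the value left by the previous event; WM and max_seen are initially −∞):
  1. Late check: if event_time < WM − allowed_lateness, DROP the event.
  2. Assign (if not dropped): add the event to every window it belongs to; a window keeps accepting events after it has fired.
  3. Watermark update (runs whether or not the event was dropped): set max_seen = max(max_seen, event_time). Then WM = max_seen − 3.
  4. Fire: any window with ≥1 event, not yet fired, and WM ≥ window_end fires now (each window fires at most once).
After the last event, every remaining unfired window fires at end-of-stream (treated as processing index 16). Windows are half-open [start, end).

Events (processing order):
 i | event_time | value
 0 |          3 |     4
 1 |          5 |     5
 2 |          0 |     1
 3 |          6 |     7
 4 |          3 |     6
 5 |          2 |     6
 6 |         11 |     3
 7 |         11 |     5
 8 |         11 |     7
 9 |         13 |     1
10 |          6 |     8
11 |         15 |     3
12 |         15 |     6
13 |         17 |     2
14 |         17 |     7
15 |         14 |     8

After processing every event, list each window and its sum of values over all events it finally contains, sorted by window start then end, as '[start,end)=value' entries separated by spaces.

[0,4)=17 [1,5)=16 [2,6)=21 [3,7)=30 [4,8)=20 [5,9)=20 [6,10)=15 [8,12)=15 [9,13)=15 [10,14)=16 [11,15)=24 [12,16)=18 [13,17)=18 [14,18)=26 [15,19)=18 [16,20)=9 [17,21)=9

i=0 t=3 v=4: → [3,7),[2,6),[1,5),[0,4); WM=0
i=1 t=5 v=5: → [5,9),[4,8),[3,7),[2,6); WM=2
i=2 t=0 v=1: → [0,4); WM=2
i=3 t=6 v=7: → [6,10),[5,9),[4,8),[3,7); WM=3
i=4 t=3 v=6: → [3,7),[2,6),[1,5),[0,4); WM=3
i=5 t=2 v=6: → [2,6),[1,5),[0,4); WM=3
i=6 t=11 v=3: → [11,15),[10,14),[9,13),[8,12); WM=8; [0,4) fires=17 [1,5) fires=16 [2,6) fires=21 [3,7) fires=22 [4,8) fires=12
i=7 t=11 v=5: → [11,15),[10,14),[9,13),[8,12); WM=8
i=8 t=11 v=7: → [11,15),[10,14),[9,13),[8,12); WM=8
i=9 t=13 v=1: → [13,17),[12,16),[11,15),[10,14); WM=10; [5,9) fires=12 [6,10) fires=7
i=10 t=6 v=8: → [6,10),[5,9),[4,8),[3,7); WM=10
i=11 t=15 v=3: → [15,19),[14,18),[13,17),[12,16); WM=12; [8,12) fires=15
i=12 t=15 v=6: → [15,19),[14,18),[13,17),[12,16); WM=12
i=13 t=17 v=2: → [17,21),[16,20),[15,19),[14,18); WM=14; [9,13) fires=15 [10,14) fires=16
i=14 t=17 v=7: → [17,21),[16,20),[15,19),[14,18); WM=14
i=15 t=14 v=8: → [14,18),[13,17),[12,16),[11,15); WM=14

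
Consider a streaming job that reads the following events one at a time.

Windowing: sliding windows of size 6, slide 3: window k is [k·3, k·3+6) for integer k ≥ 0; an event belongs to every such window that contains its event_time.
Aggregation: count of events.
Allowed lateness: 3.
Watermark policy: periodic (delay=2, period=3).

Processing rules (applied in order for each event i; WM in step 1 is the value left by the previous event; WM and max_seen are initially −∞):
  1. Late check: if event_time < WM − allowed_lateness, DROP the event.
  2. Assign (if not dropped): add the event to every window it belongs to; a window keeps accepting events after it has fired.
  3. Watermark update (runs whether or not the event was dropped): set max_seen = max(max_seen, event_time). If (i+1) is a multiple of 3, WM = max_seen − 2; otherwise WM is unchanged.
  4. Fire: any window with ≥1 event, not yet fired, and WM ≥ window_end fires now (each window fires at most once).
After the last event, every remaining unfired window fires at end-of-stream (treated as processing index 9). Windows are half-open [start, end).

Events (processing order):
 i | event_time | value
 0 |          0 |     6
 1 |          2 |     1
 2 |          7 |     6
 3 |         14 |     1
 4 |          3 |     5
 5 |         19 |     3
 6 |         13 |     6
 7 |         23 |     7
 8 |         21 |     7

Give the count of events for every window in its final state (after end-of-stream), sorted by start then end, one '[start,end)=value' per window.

[0,6)=3 [3,9)=2 [6,12)=1 [9,15)=1 [12,18)=1 [15,21)=1 [18,24)=3 [21,27)=2

i=0 t=0 v=6: → [0,6); WM=−∞
i=1 t=2 v=1: → [0,6); WM=−∞
i=2 t=7 v=6: → [6,12),[3,9); WM=5
i=3 t=14 v=1: → [12,18),[9,15); WM=5
i=4 t=3 v=5: → [3,9),[0,6); WM=5
i=5 t=19 v=3: → [18,24),[15,21); WM=17; [0,6) fires=3 [3,9) fires=2 [6,12) fires=1 [9,15) fires=1
i=6 t=13 v=6: DROP (t<17-3); WM=17
i=7 t=23 v=7: → [21,27),[18,24); WM=17
i=8 t=21 v=7: → [21,27),[18,24); WM=21; [12,18) fires=1 [15,21) fires=1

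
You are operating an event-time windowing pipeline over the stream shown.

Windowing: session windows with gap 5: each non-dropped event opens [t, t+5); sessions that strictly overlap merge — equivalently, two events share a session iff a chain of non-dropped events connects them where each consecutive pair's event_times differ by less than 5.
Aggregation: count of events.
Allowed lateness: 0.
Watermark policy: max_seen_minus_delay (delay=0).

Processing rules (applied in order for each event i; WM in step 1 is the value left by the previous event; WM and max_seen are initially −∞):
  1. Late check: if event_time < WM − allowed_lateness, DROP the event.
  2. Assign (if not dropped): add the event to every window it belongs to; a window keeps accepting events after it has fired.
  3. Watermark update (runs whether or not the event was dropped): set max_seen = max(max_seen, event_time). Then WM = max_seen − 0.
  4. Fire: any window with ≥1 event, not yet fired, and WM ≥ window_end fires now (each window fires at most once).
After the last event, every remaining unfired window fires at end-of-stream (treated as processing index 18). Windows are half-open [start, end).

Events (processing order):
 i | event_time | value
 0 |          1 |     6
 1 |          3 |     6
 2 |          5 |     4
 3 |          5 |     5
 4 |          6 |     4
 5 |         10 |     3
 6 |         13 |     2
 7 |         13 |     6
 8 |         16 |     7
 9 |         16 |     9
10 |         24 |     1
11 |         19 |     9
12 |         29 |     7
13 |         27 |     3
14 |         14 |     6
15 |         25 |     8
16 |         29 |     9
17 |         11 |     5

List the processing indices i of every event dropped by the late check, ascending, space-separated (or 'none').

11 13 14 15 17

i=0 t=1 v=6: → [1,6); WM=1
i=1 t=3 v=6: → [1,8); WM=3
i=2 t=5 v=4: → [1,10); WM=5
i=3 t=5 v=5: → [1,10); WM=5
i=4 t=6 v=4: → [1,11); WM=6
i=5 t=10 v=3: → [1,15); WM=10
i=6 t=13 v=2: → [1,18); WM=13
i=7 t=13 v=6: → [1,18); WM=13
i=8 t=16 v=7: → [1,21); WM=16
i=9 t=16 v=9: → [1,21); WM=16
i=10 t=24 v=1: → [24,29); WM=24
i=11 t=19 v=9: DROP (t<24-0); WM=24
i=12 t=29 v=7: → [29,34); WM=29
i=13 t=27 v=3: DROP (t<29-0); WM=29
i=14 t=14 v=6: DROP (t<29-0); WM=29
i=15 t=25 v=8: DROP (t<29-0); WM=29
i=16 t=29 v=9: → [29,34); WM=29
i=17 t=11 v=5: DROP (t<29-0); WM=29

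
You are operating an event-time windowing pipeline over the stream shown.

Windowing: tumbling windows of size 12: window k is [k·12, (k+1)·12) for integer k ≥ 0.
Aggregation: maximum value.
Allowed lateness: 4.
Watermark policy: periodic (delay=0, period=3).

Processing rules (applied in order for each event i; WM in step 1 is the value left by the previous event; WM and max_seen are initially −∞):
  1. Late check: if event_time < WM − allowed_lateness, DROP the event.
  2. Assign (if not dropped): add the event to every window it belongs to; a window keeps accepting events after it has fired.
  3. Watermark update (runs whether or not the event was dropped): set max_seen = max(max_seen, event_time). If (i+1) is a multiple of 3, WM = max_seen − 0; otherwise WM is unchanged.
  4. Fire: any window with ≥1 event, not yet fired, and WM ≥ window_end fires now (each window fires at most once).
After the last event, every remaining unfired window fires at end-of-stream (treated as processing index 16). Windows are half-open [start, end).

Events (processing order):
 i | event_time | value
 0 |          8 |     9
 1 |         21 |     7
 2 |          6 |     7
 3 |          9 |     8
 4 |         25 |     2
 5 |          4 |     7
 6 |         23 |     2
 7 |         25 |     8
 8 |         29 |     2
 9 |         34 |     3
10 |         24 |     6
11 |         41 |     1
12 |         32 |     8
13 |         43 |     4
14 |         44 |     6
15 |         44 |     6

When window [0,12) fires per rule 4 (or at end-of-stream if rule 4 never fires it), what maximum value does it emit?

i=0 t=8 v=9: → [0,12); WM=−∞
i=1 t=21 v=7: → [12,24); WM=−∞
i=2 t=6 v=7: → [0,12); WM=21; [0,12) fires=9
i=3 t=9 v=8: DROP (t<21-4); WM=21
i=4 t=25 v=2: → [24,36); WM=21
i=5 t=4 v=7: DROP (t<21-4); WM=25; [12,24) fires=7
i=6 t=23 v=2: → [12,24); WM=25
i=7 t=25 v=8: → [24,36); WM=25
i=8 t=29 v=2: → [24,36); WM=29
i=9 t=34 v=3: → [24,36); WM=29
i=10 t=24 v=6: DROP (t<29-4); WM=29
i=11 t=41 v=1: → [36,48); WM=41; [24,36) fires=8
i=12 t=32 v=8: DROP (t<41-4); WM=41
i=13 t=43 v=4: → [36,48); WM=41
i=14 t=44 v=6: → [36,48); WM=44
i=15 t=44 v=6: → [36,48); WM=44

9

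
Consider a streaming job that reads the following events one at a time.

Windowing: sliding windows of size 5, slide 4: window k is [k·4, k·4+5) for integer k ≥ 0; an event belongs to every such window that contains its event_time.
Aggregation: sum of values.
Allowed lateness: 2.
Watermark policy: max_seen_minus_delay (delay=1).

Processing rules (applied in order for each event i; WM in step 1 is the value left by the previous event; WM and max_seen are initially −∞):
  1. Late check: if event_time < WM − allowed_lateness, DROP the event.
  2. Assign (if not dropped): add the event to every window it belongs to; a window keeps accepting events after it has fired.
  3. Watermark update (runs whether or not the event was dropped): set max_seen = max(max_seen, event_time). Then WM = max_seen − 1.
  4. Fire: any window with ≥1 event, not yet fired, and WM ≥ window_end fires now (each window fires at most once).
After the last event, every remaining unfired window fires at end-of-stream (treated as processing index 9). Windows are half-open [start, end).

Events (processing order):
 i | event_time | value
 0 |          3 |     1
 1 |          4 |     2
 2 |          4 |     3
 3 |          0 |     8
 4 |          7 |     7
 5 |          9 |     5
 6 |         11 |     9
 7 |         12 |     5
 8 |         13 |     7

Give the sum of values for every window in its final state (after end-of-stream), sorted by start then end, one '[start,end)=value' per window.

[0,5)=6 [4,9)=12 [8,13)=19 [12,17)=12

i=0 t=3 v=1: → [0,5); WM=2
i=1 t=4 v=2: → [4,9),[0,5); WM=3
i=2 t=4 v=3: → [4,9),[0,5); WM=3
i=3 t=0 v=8: DROP (t<3-2); WM=3
i=4 t=7 v=7: → [4,9); WM=6; [0,5) fires=6
i=5 t=9 v=5: → [8,13); WM=8
i=6 t=11 v=9: → [8,13); WM=10; [4,9) fires=12
i=7 t=12 v=5: → [12,17),[8,13); WM=11
i=8 t=13 v=7: → [12,17); WM=12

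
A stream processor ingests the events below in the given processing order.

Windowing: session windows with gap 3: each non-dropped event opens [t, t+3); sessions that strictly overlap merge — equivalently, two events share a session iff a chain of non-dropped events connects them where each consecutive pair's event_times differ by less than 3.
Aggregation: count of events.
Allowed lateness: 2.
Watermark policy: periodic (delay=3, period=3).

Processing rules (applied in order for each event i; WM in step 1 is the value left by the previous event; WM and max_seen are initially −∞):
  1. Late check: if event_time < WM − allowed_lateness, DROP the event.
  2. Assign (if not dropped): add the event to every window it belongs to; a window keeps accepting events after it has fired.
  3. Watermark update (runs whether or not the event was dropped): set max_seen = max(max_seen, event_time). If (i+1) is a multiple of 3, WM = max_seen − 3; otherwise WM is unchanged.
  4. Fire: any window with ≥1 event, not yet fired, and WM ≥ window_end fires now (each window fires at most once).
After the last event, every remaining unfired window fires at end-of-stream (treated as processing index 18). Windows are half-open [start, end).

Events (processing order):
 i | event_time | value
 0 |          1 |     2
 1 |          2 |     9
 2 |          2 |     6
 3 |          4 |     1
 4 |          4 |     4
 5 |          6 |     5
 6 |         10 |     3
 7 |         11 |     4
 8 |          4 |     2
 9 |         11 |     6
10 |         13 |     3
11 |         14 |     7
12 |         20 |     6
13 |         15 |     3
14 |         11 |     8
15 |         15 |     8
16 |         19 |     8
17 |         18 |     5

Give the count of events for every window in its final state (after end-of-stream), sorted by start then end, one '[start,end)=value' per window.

[1,9)=7 [10,18)=8 [18,23)=3

i=0 t=1 v=2: → [1,4); WM=−∞
i=1 t=2 v=9: → [1,5); WM=−∞
i=2 t=2 v=6: → [1,5); WM=-1
i=3 t=4 v=1: → [1,7); WM=-1
i=4 t=4 v=4: → [1,7); WM=-1
i=5 t=6 v=5: → [1,9); WM=3
i=6 t=10 v=3: → [10,13); WM=3
i=7 t=11 v=4: → [10,14); WM=3
i=8 t=4 v=2: → [1,9); WM=8
i=9 t=11 v=6: → [10,14); WM=8
i=10 t=13 v=3: → [10,16); WM=8
i=11 t=14 v=7: → [10,17); WM=11
i=12 t=20 v=6: → [20,23); WM=11
i=13 t=15 v=3: → [10,18); WM=11
i=14 t=11 v=8: → [10,18); WM=17
i=15 t=15 v=8: → [10,18); WM=17
i=16 t=19 v=8: → [19,23); WM=17
i=17 t=18 v=5: → [18,23); WM=17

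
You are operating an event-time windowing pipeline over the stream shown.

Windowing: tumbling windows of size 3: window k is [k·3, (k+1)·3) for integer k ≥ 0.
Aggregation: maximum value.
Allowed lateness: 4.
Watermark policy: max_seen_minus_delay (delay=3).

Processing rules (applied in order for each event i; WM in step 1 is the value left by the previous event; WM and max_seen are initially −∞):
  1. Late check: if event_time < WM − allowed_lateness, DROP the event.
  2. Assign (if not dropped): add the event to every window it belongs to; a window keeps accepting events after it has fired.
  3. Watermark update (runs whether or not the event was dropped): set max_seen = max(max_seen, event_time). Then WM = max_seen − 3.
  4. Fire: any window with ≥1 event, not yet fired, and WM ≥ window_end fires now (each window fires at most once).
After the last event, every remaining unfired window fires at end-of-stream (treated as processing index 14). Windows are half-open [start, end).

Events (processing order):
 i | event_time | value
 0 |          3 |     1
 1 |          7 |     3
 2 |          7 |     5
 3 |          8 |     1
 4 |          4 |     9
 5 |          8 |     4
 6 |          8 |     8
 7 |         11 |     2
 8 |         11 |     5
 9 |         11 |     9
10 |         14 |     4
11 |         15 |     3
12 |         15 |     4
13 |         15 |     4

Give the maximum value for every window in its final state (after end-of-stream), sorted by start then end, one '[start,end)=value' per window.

i=0 t=3 v=1: → [3,6); WM=0
i=1 t=7 v=3: → [6,9); WM=4
i=2 t=7 v=5: → [6,9); WM=4
i=3 t=8 v=1: → [6,9); WM=5
i=4 t=4 v=9: → [3,6); WM=5
i=5 t=8 v=4: → [6,9); WM=5
i=6 t=8 v=8: → [6,9); WM=5
i=7 t=11 v=2: → [9,12); WM=8; [3,6) fires=9
i=8 t=11 v=5: → [9,12); WM=8
i=9 t=11 v=9: → [9,12); WM=8
i=10 t=14 v=4: → [12,15); WM=11; [6,9) fires=8
i=11 t=15 v=3: → [15,18); WM=12; [9,12) fires=9
i=12 t=15 v=4: → [15,18); WM=12
i=13 t=15 v=4: → [15,18); WM=12

[3,6)=9 [6,9)=8 [9,12)=9 [12,15)=4 [15,18)=4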